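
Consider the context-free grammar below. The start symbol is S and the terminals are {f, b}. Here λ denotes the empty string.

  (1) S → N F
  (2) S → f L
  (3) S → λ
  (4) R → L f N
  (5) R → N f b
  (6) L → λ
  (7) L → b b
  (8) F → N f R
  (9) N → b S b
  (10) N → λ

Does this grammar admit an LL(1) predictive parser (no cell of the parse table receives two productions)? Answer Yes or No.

FIRST(S) = {λ, b, f}
FIRST(R) = {b, f}
FIRST(L) = {λ, b}
FIRST(F) = {b, f}
FIRST(N) = {λ, b}
FOLLOW(S) = {$, b}
FOLLOW(R) = {$, b}
FOLLOW(L) = {$, b, f}
FOLLOW(F) = {$, b}
FOLLOW(N) = {$, b, f}
Cell M[L, b] receives both L → λ and L → b b — the grammar is not LL(1).

No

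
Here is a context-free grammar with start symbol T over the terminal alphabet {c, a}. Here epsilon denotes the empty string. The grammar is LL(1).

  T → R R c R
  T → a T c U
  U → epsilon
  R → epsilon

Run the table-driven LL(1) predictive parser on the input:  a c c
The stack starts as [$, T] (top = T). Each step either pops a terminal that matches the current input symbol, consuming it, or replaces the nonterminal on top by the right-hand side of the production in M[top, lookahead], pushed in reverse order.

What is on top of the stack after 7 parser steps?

step 1: stack=$ T  input=a c c $  — expand T → a T c U
step 2: stack=$ U c T a  input=a c c $  — match a
step 3: stack=$ U c T  input=c c $  — expand T → R R c R
step 4: stack=$ U c R c R R  input=c c $  — expand R → epsilon
step 5: stack=$ U c R c R  input=c c $  — expand R → epsilon
step 6: stack=$ U c R c  input=c c $  — match c
step 7: stack=$ U c R  input=c $  — expand R → epsilon
Stack after step 7: $ U c (top = c).

c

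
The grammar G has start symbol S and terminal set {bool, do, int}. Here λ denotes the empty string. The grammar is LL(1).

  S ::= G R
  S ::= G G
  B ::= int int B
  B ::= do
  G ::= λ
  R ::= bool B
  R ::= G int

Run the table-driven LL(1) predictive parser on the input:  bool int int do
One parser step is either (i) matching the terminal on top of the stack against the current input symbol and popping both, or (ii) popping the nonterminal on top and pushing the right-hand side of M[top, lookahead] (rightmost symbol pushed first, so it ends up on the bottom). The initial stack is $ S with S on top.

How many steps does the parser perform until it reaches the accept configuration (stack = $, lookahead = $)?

9

     Stack        Input              Action
  1  $ S          bool int int do $  expand S ::= G R
  2  $ R G        bool int int do $  expand G ::= λ
  3  $ R          bool int int do $  expand R ::= bool B
  4  $ B bool     bool int int do $  match bool
  5  $ B          int int do $       expand B ::= int int B
  6  $ B int int  int int do $       match int
  7  $ B int      int do $           match int
  8  $ B          do $               expand B ::= do
  9  $ do         do $               match do
Accept reached after 9 steps.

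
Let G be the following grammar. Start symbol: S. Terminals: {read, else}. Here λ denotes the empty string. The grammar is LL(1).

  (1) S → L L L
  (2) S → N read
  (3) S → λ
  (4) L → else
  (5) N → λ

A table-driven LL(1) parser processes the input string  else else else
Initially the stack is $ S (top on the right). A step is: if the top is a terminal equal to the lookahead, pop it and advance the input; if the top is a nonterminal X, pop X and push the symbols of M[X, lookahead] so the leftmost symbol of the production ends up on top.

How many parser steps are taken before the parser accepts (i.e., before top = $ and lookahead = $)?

step 1: stack=$ S  input=else else else $  — expand S → L L L
step 2: stack=$ L L L  input=else else else $  — expand L → else
step 3: stack=$ L L else  input=else else else $  — match else
step 4: stack=$ L L  input=else else $  — expand L → else
step 5: stack=$ L else  input=else else $  — match else
step 6: stack=$ L  input=else $  — expand L → else
step 7: stack=$ else  input=else $  — match else
Accept reached after 7 steps.

7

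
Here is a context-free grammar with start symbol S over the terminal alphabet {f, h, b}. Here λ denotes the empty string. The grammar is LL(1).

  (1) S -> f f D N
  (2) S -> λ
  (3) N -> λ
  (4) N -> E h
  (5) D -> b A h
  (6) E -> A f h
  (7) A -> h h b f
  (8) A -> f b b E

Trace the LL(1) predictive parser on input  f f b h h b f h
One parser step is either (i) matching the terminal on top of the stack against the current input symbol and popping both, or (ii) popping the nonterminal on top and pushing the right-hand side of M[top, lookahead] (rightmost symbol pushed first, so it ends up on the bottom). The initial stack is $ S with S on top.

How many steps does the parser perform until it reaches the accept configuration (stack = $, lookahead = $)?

12

      Stack          Input              Action
   1  $ S            f f b h h b f h $  expand S -> f f D N
   2  $ N D f f      f f b h h b f h $  match f
   3  $ N D f        f b h h b f h $    match f
   4  $ N D          b h h b f h $      expand D -> b A h
   5  $ N h A b      b h h b f h $      match b
   6  $ N h A        h h b f h $        expand A -> h h b f
   7  $ N h f b h h  h h b f h $        match h
   8  $ N h f b h    h b f h $          match h
   9  $ N h f b      b f h $            match b
  10  $ N h f        f h $              match f
  11  $ N h          h $                match h
  12  $ N            $                  expand N -> λ
Accept reached after 12 steps.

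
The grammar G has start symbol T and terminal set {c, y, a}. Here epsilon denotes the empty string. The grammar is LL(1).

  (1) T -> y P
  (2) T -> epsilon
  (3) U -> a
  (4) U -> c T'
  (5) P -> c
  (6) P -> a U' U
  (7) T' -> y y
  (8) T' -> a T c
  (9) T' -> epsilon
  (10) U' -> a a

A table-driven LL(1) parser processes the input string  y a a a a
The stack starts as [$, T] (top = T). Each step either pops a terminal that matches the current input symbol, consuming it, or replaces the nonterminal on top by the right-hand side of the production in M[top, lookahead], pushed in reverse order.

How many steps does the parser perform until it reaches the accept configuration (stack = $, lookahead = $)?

     Stack     Input        Action
  1  $ T       y a a a a $  expand T -> y P
  2  $ P y     y a a a a $  match y
  3  $ P       a a a a $    expand P -> a U' U
  4  $ U U' a  a a a a $    match a
  5  $ U U'    a a a $      expand U' -> a a
  6  $ U a a   a a a $      match a
  7  $ U a     a a $        match a
  8  $ U       a $          expand U -> a
  9  $ a       a $          match a
Accept reached after 9 steps.

9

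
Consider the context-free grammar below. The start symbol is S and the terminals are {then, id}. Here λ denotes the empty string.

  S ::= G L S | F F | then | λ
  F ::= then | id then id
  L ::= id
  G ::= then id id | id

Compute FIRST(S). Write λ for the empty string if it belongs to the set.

{λ, id, then}

FIRST(F): from F::=then we get {then}; from F::=id then id we get {id}. So FIRST(F) = {id, then}.
FIRST(L): from L::=id we get {id}. So FIRST(L) = {id}.
FIRST(G): from G::=then id id we get {then}; from G::=id we get {id}. So FIRST(G) = {id, then}.
FIRST(S): from S::=G L S we get {id, then}; from S::=F F we get {id, then}; from S::=then we get {then}; from S::=λ we get {λ}. So FIRST(S) = {λ, id, then}.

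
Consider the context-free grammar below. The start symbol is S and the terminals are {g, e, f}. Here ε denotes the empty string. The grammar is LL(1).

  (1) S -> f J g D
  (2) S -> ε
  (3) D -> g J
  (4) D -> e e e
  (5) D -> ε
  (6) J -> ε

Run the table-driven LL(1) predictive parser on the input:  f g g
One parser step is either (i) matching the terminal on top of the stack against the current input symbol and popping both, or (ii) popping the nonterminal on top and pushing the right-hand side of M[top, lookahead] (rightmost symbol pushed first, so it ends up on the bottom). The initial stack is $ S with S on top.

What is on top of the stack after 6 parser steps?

     Stack      Input    Action
  1  $ S        f g g $  expand S -> f J g D
  2  $ D g J f  f g g $  match f
  3  $ D g J    g g $    expand J -> ε
  4  $ D g      g g $    match g
  5  $ D        g $      expand D -> g J
  6  $ J g      g $      match g
Stack after step 6: $ J (top = J).

J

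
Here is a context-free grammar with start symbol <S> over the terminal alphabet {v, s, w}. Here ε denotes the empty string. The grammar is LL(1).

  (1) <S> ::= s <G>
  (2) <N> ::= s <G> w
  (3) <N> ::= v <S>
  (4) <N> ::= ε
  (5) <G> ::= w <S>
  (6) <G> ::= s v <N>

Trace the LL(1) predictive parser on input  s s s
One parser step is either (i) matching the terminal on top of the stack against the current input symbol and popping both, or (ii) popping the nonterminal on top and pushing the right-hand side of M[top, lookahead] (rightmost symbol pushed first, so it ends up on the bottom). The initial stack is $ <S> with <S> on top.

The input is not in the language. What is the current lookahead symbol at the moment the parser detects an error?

s

step 1: stack=$ <S>  input=s s s $  — expand <S> ::= s <G>
step 2: stack=$ <G> s  input=s s s $  — match s
step 3: stack=$ <G>  input=s s $  — expand <G> ::= s v <N>
step 4: stack=$ <N> v s  input=s s $  — match s
step 5: stack=$ <N> v  input=s $  — error: top is terminal v but lookahead is s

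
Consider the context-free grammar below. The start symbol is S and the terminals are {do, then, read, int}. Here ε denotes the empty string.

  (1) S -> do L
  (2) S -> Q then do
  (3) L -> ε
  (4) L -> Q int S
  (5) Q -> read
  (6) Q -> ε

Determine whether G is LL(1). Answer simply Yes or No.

Yes

FIRST(S) = {do, read, then}
FIRST(L) = {ε, int, read}
FIRST(Q) = {ε, read}
FOLLOW(S) = {$}
FOLLOW(L) = {$}
FOLLOW(Q) = {int, then}
Each cell of M receives at most one production.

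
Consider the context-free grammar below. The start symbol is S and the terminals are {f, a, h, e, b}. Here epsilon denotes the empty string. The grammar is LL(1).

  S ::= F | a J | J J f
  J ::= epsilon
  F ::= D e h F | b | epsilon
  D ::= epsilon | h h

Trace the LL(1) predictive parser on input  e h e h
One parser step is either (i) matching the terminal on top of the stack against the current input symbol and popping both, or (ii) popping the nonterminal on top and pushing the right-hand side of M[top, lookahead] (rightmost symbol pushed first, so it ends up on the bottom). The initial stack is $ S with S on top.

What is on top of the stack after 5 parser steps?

step 1: stack=$ S  input=e h e h $  — expand S ::= F
step 2: stack=$ F  input=e h e h $  — expand F ::= D e h F
step 3: stack=$ F h e D  input=e h e h $  — expand D ::= epsilon
step 4: stack=$ F h e  input=e h e h $  — match e
step 5: stack=$ F h  input=h e h $  — match h
Stack after step 5: $ F (top = F).

F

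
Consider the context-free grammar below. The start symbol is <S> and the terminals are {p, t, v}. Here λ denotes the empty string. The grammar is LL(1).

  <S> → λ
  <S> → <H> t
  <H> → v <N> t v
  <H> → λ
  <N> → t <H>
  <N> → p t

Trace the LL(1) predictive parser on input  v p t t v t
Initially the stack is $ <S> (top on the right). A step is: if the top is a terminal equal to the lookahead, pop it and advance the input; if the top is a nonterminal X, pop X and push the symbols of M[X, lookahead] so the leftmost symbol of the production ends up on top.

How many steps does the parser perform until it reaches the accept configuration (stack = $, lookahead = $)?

9

step 1: stack=$ <S>  input=v p t t v t $  — expand <S> → <H> t
step 2: stack=$ t <H>  input=v p t t v t $  — expand <H> → v <N> t v
step 3: stack=$ t v t <N> v  input=v p t t v t $  — match v
step 4: stack=$ t v t <N>  input=p t t v t $  — expand <N> → p t
step 5: stack=$ t v t t p  input=p t t v t $  — match p
step 6: stack=$ t v t t  input=t t v t $  — match t
step 7: stack=$ t v t  input=t v t $  — match t
step 8: stack=$ t v  input=v t $  — match v
step 9: stack=$ t  input=t $  — match t
Accept reached after 9 steps.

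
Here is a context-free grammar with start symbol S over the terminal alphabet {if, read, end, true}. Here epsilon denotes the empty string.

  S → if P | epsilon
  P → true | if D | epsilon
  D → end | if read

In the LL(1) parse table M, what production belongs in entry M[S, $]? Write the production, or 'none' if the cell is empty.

S → epsilon

FIRST(S): from S→if P we get {if}; from S→epsilon we get {epsilon}. So FIRST(S) = {epsilon, if}.
FIRST(P): from P→true we get {true}; from P→if D we get {if}; from P→epsilon we get {epsilon}. So FIRST(P) = {epsilon, if, true}.
FIRST(D): from D→end we get {end}; from D→if read we get {if}. So FIRST(D) = {end, if}.
FOLLOW(S) includes $ since S is the start symbol.
FOLLOW(S): S appears on no right-hand side. Thus FOLLOW(S) = {$}.
For S → if P: FIRST(if P) = {if}, so it goes in M[S, t] for t ∈ {if}.
For S → epsilon: FIRST(epsilon) = {epsilon}, so it goes in M[S, t] for t ∈ {}; since epsilon ∈ FIRST, also for every t ∈ FOLLOW(S) = {$}.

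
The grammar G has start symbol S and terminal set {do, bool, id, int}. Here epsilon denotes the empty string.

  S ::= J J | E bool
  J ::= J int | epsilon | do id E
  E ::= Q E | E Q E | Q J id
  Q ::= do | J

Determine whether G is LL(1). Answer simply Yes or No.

No

FIRST(S) = {epsilon, do, id, int}
FIRST(J) = {epsilon, do, int}
FIRST(E) = {do, id, int}
FIRST(Q) = {epsilon, do, int}
FOLLOW(S) = {$}
FOLLOW(J) = {$, do, id, int}
FOLLOW(E) = {$, bool, do, id, int}
FOLLOW(Q) = {do, id, int}
Cell M[E, do] receives both E ::= Q E and E ::= E Q E and E ::= Q J id — the grammar is not LL(1).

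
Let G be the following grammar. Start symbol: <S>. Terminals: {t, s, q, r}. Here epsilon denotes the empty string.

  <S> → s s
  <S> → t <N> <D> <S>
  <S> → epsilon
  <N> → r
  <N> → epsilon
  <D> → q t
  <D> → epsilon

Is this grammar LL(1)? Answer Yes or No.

FIRST(<S>) = {epsilon, s, t}
FIRST(<N>) = {epsilon, r}
FIRST(<D>) = {epsilon, q}
FOLLOW(<S>) = {$}
FOLLOW(<N>) = {$, q, s, t}
FOLLOW(<D>) = {$, s, t}
Each cell of M receives at most one production.

Yes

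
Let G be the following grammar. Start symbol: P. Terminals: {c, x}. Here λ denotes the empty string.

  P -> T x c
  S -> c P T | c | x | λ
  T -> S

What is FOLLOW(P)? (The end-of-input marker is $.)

FIRST(S) = {λ, c, x}
FIRST(T) = {λ, c, x}  (via S)
FIRST(P) = {c, x}  (via T x c)
FOLLOW(P) includes $ since P is the start symbol.
FOLLOW(P): in S->c P T, P is followed by T with FIRST {λ, c, x}; in S->c P T, the suffix after P is nullable, so FOLLOW(P) ⊇ FOLLOW(S) = {x}. Thus FOLLOW(P) = {$, c, x}.
FOLLOW(S): in T->S, the suffix after S is empty, so FOLLOW(S) ⊇ FOLLOW(T) = {x}. Thus FOLLOW(S) = {x}.
FOLLOW(T): in P->T x c, T is followed by x c with FIRST {x}; in S->c P T, the suffix after T is empty, so FOLLOW(T) ⊇ FOLLOW(S) = {x}. Thus FOLLOW(T) = {x}.

{$, c, x}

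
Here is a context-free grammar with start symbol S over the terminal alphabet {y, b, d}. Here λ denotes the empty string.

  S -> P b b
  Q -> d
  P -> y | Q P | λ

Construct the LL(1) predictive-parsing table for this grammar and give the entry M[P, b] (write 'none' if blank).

FIRST(Q): from Q->d we get {d}. So FIRST(Q) = {d}.
FIRST(P): from P->y we get {y}; from P->Q P we get {d}; from P->λ we get {λ}. So FIRST(P) = {λ, d, y}.
FIRST(S): from S->P b b we get {b, d, y}. So FIRST(S) = {b, d, y}.
FOLLOW(S) includes $ since S is the start symbol.
FOLLOW(P): in S->P b b, P is followed by b b with FIRST {b}; in P->Q P, the suffix after P is empty (adds nothing new). Thus FOLLOW(P) = {b}.
For P -> y: FIRST(y) = {y}, so it goes in M[P, t] for t ∈ {y}.
For P -> Q P: FIRST(Q P) = {d}, so it goes in M[P, t] for t ∈ {d}.
For P -> λ: FIRST(λ) = {λ}, so it goes in M[P, t] for t ∈ {}; since λ ∈ FIRST, also for every t ∈ FOLLOW(P) = {b}.

P -> λ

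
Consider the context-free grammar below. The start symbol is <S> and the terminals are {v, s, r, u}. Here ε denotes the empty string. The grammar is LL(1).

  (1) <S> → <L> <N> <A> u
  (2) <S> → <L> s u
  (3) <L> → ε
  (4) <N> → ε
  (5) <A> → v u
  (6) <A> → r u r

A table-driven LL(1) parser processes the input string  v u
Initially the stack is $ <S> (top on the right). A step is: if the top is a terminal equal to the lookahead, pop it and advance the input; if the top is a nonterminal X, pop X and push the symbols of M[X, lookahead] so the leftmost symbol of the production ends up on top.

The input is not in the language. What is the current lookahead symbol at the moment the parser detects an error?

step 1: stack=$ <S>  input=v u $  — expand <S> → <L> <N> <A> u
step 2: stack=$ u <A> <N> <L>  input=v u $  — expand <L> → ε
step 3: stack=$ u <A> <N>  input=v u $  — expand <N> → ε
step 4: stack=$ u <A>  input=v u $  — expand <A> → v u
step 5: stack=$ u u v  input=v u $  — match v
step 6: stack=$ u u  input=u $  — match u
step 7: stack=$ u  input=$  — error: top is terminal u but lookahead is $

$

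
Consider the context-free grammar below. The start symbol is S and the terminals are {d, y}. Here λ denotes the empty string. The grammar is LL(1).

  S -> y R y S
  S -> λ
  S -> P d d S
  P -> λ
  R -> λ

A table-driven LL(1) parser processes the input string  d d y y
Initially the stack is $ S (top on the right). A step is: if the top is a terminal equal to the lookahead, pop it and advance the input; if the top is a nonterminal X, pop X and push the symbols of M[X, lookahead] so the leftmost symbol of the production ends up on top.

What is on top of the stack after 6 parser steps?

step 1: stack=$ S  input=d d y y $  — expand S -> P d d S
step 2: stack=$ S d d P  input=d d y y $  — expand P -> λ
step 3: stack=$ S d d  input=d d y y $  — match d
step 4: stack=$ S d  input=d y y $  — match d
step 5: stack=$ S  input=y y $  — expand S -> y R y S
step 6: stack=$ S y R y  input=y y $  — match y
Stack after step 6: $ S y R (top = R).

R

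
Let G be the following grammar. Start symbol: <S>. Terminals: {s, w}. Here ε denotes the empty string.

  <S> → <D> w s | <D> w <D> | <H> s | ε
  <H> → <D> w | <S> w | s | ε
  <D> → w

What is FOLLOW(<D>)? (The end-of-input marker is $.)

{$, w}

FIRST(<D>) = {w}
FIRST(<S>) = {ε, s, w}  (via <D> w s, <D> w <D>, <H> s)
FIRST(<H>) = {ε, s, w}  (via <D> w, <S> w)
FOLLOW(<S>) includes $ since <S> is the start symbol.
FOLLOW(<S>): in <H>→<S> w, <S> is followed by w with FIRST {w}. Thus FOLLOW(<S>) = {$, w}.
FOLLOW(<H>): in <S>→<H> s, <H> is followed by s with FIRST {s}. Thus FOLLOW(<H>) = {s}.
FOLLOW(<D>): in <S>→<D> w s, <D> is followed by w s with FIRST {w}; in <S>→<D> w <D> (occurrence 1), <D> is followed by w <D> with FIRST {w}; in <S>→<D> w <D> (occurrence 2), the suffix after <D> is empty, so FOLLOW(<D>) ⊇ FOLLOW(<S>) = {$, w}; in <H>→<D> w, <D> is followed by w with FIRST {w}. Thus FOLLOW(<D>) = {$, w}.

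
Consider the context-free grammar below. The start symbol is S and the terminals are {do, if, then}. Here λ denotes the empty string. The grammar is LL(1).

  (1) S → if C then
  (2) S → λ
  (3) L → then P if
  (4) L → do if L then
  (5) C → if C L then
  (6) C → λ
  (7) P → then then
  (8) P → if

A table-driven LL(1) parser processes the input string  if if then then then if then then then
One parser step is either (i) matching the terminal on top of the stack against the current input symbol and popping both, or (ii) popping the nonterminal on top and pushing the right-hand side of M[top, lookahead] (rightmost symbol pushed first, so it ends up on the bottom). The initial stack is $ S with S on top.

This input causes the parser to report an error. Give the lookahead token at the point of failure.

then

step 1: stack=$ S  input=if if then then then if then then then $  — expand S → if C then
step 2: stack=$ then C if  input=if if then then then if then then then $  — match if
step 3: stack=$ then C  input=if then then then if then then then $  — expand C → if C L then
step 4: stack=$ then then L C if  input=if then then then if then then then $  — match if
step 5: stack=$ then then L C  input=then then then if then then then $  — expand C → λ
step 6: stack=$ then then L  input=then then then if then then then $  — expand L → then P if
step 7: stack=$ then then if P then  input=then then then if then then then $  — match then
step 8: stack=$ then then if P  input=then then if then then then $  — expand P → then then
step 9: stack=$ then then if then then  input=then then if then then then $  — match then
step 10: stack=$ then then if then  input=then if then then then $  — match then
step 11: stack=$ then then if  input=if then then then $  — match if
step 12: stack=$ then then  input=then then then $  — match then
step 13: stack=$ then  input=then then $  — match then
step 14: stack=$  input=then $  — error: stack empty but input remains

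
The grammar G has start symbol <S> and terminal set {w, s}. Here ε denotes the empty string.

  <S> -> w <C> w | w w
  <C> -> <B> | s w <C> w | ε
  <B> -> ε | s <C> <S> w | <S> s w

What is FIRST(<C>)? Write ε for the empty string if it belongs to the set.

{ε, s, w}

FIRST(<S>): from <S>->w <C> w we get {w}; from <S>->w w we get {w}. So FIRST(<S>) = {w}.
FIRST(<B>): from <B>->ε we get {ε}; from <B>->s <C> <S> w we get {s}; from <B>-><S> s w we get {w}. So FIRST(<B>) = {ε, s, w}.
FIRST(<C>): from <C>-><B> we get {ε, s, w}; from <C>->s w <C> w we get {s}; from <C>->ε we get {ε}. So FIRST(<C>) = {ε, s, w}.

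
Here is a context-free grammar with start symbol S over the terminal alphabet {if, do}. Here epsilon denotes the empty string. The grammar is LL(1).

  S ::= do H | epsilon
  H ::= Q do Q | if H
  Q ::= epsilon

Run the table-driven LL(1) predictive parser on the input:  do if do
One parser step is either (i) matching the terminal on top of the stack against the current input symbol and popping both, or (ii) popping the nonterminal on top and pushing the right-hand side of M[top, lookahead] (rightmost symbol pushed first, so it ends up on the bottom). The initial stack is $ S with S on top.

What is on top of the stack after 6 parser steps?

step 1: stack=$ S  input=do if do $  — expand S ::= do H
step 2: stack=$ H do  input=do if do $  — match do
step 3: stack=$ H  input=if do $  — expand H ::= if H
step 4: stack=$ H if  input=if do $  — match if
step 5: stack=$ H  input=do $  — expand H ::= Q do Q
step 6: stack=$ Q do Q  input=do $  — expand Q ::= epsilon
Stack after step 6: $ Q do (top = do).

do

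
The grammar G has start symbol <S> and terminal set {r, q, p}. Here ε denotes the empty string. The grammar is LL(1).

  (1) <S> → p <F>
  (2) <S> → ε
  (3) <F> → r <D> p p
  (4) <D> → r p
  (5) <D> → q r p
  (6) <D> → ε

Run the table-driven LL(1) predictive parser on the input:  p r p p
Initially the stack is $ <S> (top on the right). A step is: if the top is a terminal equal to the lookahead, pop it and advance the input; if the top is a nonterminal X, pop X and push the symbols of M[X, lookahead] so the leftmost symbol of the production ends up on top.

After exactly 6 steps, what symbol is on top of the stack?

p

     Stack        Input      Action
  1  $ <S>        p r p p $  expand <S> → p <F>
  2  $ <F> p      p r p p $  match p
  3  $ <F>        r p p $    expand <F> → r <D> p p
  4  $ p p <D> r  r p p $    match r
  5  $ p p <D>    p p $      expand <D> → ε
  6  $ p p        p p $      match p
Stack after step 6: $ p (top = p).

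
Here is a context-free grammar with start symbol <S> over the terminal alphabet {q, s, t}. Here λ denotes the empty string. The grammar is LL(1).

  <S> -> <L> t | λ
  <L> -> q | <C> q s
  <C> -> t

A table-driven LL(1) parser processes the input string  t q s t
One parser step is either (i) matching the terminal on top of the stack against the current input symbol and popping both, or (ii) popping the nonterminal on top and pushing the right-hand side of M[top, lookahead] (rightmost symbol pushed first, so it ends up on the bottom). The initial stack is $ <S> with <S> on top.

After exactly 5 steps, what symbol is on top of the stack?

     Stack        Input      Action
  1  $ <S>        t q s t $  expand <S> -> <L> t
  2  $ t <L>      t q s t $  expand <L> -> <C> q s
  3  $ t s q <C>  t q s t $  expand <C> -> t
  4  $ t s q t    t q s t $  match t
  5  $ t s q      q s t $    match q
Stack after step 5: $ t s (top = s).

s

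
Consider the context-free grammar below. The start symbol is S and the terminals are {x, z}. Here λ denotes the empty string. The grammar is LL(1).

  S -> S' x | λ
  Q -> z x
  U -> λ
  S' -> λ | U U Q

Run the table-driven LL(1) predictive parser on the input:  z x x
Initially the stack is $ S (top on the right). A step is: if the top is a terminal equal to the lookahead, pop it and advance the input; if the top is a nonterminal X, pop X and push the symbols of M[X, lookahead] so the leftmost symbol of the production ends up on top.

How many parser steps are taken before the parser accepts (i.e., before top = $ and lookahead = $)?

     Stack      Input    Action
  1  $ S        z x x $  expand S -> S' x
  2  $ x S'     z x x $  expand S' -> U U Q
  3  $ x Q U U  z x x $  expand U -> λ
  4  $ x Q U    z x x $  expand U -> λ
  5  $ x Q      z x x $  expand Q -> z x
  6  $ x x z    z x x $  match z
  7  $ x x      x x $    match x
  8  $ x        x $      match x
Accept reached after 8 steps.

8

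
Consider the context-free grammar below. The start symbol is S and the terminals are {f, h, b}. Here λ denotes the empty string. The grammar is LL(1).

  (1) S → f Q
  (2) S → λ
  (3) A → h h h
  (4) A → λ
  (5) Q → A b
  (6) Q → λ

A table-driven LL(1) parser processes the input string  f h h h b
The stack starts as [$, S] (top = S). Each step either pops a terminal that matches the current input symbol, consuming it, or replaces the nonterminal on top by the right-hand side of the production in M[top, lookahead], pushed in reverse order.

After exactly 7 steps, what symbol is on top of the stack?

b

step 1: stack=$ S  input=f h h h b $  — expand S → f Q
step 2: stack=$ Q f  input=f h h h b $  — match f
step 3: stack=$ Q  input=h h h b $  — expand Q → A b
step 4: stack=$ b A  input=h h h b $  — expand A → h h h
step 5: stack=$ b h h h  input=h h h b $  — match h
step 6: stack=$ b h h  input=h h b $  — match h
step 7: stack=$ b h  input=h b $  — match h
Stack after step 7: $ b (top = b).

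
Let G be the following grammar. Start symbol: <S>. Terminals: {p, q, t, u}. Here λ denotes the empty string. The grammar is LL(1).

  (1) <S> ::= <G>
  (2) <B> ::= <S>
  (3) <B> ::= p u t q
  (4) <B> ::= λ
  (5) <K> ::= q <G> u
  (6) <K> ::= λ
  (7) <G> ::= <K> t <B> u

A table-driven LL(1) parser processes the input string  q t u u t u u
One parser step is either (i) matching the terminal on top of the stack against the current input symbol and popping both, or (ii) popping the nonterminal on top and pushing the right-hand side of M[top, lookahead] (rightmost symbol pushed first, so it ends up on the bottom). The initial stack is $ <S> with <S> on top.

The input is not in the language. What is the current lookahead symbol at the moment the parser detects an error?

step 1: stack=$ <S>  input=q t u u t u u $  — expand <S> ::= <G>
step 2: stack=$ <G>  input=q t u u t u u $  — expand <G> ::= <K> t <B> u
step 3: stack=$ u <B> t <K>  input=q t u u t u u $  — expand <K> ::= q <G> u
step 4: stack=$ u <B> t u <G> q  input=q t u u t u u $  — match q
step 5: stack=$ u <B> t u <G>  input=t u u t u u $  — expand <G> ::= <K> t <B> u
step 6: stack=$ u <B> t u u <B> t <K>  input=t u u t u u $  — expand <K> ::= λ
step 7: stack=$ u <B> t u u <B> t  input=t u u t u u $  — match t
step 8: stack=$ u <B> t u u <B>  input=u u t u u $  — expand <B> ::= λ
step 9: stack=$ u <B> t u u  input=u u t u u $  — match u
step 10: stack=$ u <B> t u  input=u t u u $  — match u
step 11: stack=$ u <B> t  input=t u u $  — match t
step 12: stack=$ u <B>  input=u u $  — expand <B> ::= λ
step 13: stack=$ u  input=u u $  — match u
step 14: stack=$  input=u $  — error: stack empty but input remains

u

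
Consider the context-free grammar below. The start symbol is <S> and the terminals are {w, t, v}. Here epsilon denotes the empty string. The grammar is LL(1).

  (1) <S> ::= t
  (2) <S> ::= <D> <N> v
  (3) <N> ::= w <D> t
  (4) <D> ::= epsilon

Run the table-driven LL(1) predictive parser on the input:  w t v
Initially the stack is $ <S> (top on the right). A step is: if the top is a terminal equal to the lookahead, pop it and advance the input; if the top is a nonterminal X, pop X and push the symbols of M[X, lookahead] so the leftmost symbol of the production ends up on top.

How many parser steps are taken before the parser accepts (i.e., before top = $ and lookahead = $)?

7

step 1: stack=$ <S>  input=w t v $  — expand <S> ::= <D> <N> v
step 2: stack=$ v <N> <D>  input=w t v $  — expand <D> ::= epsilon
step 3: stack=$ v <N>  input=w t v $  — expand <N> ::= w <D> t
step 4: stack=$ v t <D> w  input=w t v $  — match w
step 5: stack=$ v t <D>  input=t v $  — expand <D> ::= epsilon
step 6: stack=$ v t  input=t v $  — match t
step 7: stack=$ v  input=v $  — match v
Accept reached after 7 steps.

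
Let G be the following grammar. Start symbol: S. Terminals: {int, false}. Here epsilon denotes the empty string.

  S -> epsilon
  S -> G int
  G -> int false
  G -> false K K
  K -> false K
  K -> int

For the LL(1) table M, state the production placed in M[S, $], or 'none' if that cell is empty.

FIRST(G): from G->int false we get {int}; from G->false K K we get {false}. So FIRST(G) = {false, int}.
FIRST(K): from K->false K we get {false}; from K->int we get {int}. So FIRST(K) = {false, int}.
FIRST(S): from S->epsilon we get {epsilon}; from S->G int we get {false, int}. So FIRST(S) = {epsilon, false, int}.
FOLLOW(S) includes $ since S is the start symbol.
FOLLOW(S): S appears on no right-hand side. Thus FOLLOW(S) = {$}.
For S -> epsilon: FIRST(epsilon) = {epsilon}, so it goes in M[S, t] for t ∈ {}; since epsilon ∈ FIRST, also for every t ∈ FOLLOW(S) = {$}.
For S -> G int: FIRST(G int) = {false, int}, so it goes in M[S, t] for t ∈ {false, int}.

S -> epsilon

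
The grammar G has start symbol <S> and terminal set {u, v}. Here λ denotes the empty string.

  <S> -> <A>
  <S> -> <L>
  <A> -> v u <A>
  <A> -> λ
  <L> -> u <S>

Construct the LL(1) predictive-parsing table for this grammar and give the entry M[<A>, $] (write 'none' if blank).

<A> -> λ

FIRST(<A>): from <A>->v u <A> we get {v}; from <A>->λ we get {λ}. So FIRST(<A>) = {λ, v}.
FIRST(<L>): from <L>->u <S> we get {u}. So FIRST(<L>) = {u}.
FIRST(<S>): from <S>-><A> we get {λ, v}; from <S>-><L> we get {u}. So FIRST(<S>) = {λ, u, v}.
FOLLOW(<S>) includes $ since <S> is the start symbol.
FOLLOW(<S>): in <L>->u <S>, the suffix after <S> is empty, so FOLLOW(<S>) ⊇ FOLLOW(<L>) = {$}. Thus FOLLOW(<S>) = {$}.
FOLLOW(<A>): in <S>-><A>, the suffix after <A> is empty, so FOLLOW(<A>) ⊇ FOLLOW(<S>) = {$}; in <A>->v u <A>, the suffix after <A> is empty (adds nothing new). Thus FOLLOW(<A>) = {$}.
For <A> -> v u <A>: FIRST(v u <A>) = {v}, so it goes in M[<A>, t] for t ∈ {v}.
For <A> -> λ: FIRST(λ) = {λ}, so it goes in M[<A>, t] for t ∈ {}; since λ ∈ FIRST, also for every t ∈ FOLLOW(<A>) = {$}.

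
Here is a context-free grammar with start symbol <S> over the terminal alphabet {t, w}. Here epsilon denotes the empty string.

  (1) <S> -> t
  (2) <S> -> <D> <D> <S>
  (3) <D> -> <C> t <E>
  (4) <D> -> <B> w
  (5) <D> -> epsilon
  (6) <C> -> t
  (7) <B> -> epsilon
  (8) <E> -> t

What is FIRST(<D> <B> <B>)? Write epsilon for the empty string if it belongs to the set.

{epsilon, t, w}

FIRST(<C>): from <C>->t we get {t}. So FIRST(<C>) = {t}.
FIRST(<B>): from <B>->epsilon we get {epsilon}. So FIRST(<B>) = {epsilon}.
FIRST(<E>): from <E>->t we get {t}. So FIRST(<E>) = {t}.
FIRST(<D>): from <D>-><C> t <E> we get {t}; from <D>-><B> w we get {w}; from <D>->epsilon we get {epsilon}. So FIRST(<D>) = {epsilon, t, w}.
FIRST(<S>): from <S>->t we get {t}; from <S>-><D> <D> <S> we get {t, w}. So FIRST(<S>) = {t, w}.
FIRST(<D> <B> <B>): take FIRST of each symbol in turn, carrying on past any symbol whose FIRST contains epsilon; result {epsilon, t, w}.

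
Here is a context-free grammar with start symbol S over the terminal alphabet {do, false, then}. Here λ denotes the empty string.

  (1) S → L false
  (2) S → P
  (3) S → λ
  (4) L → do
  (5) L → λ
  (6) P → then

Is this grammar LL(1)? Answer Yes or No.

Yes

FIRST(S) = {λ, do, false, then}
FIRST(L) = {λ, do}
FIRST(P) = {then}
FOLLOW(S) = {$}
FOLLOW(L) = {false}
FOLLOW(P) = {$}
Each cell of M receives at most one production.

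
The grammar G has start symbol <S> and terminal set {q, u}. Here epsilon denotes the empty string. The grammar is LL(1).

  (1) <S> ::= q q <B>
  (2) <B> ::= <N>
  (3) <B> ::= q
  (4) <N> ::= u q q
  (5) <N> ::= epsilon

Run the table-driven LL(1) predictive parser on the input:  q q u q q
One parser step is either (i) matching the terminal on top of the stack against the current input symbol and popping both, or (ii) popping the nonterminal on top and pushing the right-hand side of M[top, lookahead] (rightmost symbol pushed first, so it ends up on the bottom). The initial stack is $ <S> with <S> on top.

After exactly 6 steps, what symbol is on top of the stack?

     Stack      Input        Action
  1  $ <S>      q q u q q $  expand <S> ::= q q <B>
  2  $ <B> q q  q q u q q $  match q
  3  $ <B> q    q u q q $    match q
  4  $ <B>      u q q $      expand <B> ::= <N>
  5  $ <N>      u q q $      expand <N> ::= u q q
  6  $ q q u    u q q $      match u
Stack after step 6: $ q q (top = q).

q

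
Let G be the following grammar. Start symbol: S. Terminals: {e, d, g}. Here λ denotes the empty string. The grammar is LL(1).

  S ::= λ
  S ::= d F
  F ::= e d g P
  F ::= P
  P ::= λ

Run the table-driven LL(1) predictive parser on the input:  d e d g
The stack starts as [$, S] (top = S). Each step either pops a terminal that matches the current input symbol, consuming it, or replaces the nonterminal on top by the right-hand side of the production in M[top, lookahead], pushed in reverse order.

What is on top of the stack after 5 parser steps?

g

     Stack      Input      Action
  1  $ S        d e d g $  expand S ::= d F
  2  $ F d      d e d g $  match d
  3  $ F        e d g $    expand F ::= e d g P
  4  $ P g d e  e d g $    match e
  5  $ P g d    d g $      match d
Stack after step 5: $ P g (top = g).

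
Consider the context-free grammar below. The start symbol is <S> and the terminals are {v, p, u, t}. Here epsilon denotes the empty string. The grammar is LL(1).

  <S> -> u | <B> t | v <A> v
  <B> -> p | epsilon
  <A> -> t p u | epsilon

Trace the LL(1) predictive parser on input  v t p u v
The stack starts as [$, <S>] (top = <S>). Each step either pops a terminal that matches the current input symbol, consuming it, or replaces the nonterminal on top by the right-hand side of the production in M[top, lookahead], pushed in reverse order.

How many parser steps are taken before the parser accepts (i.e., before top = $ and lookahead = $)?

     Stack      Input        Action
  1  $ <S>      v t p u v $  expand <S> -> v <A> v
  2  $ v <A> v  v t p u v $  match v
  3  $ v <A>    t p u v $    expand <A> -> t p u
  4  $ v u p t  t p u v $    match t
  5  $ v u p    p u v $      match p
  6  $ v u      u v $        match u
  7  $ v        v $          match v
Accept reached after 7 steps.

7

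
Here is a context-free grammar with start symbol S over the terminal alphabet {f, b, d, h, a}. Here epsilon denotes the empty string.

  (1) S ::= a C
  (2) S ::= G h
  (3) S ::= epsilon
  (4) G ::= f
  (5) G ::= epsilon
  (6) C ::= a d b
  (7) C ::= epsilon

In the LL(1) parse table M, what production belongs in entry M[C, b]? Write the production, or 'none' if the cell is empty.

FIRST(G): from G::=f we get {f}; from G::=epsilon we get {epsilon}. So FIRST(G) = {epsilon, f}.
FIRST(C): from C::=a d b we get {a}; from C::=epsilon we get {epsilon}. So FIRST(C) = {epsilon, a}.
FIRST(S): from S::=a C we get {a}; from S::=G h we get {f, h}; from S::=epsilon we get {epsilon}. So FIRST(S) = {epsilon, a, f, h}.
FOLLOW(S) includes $ since S is the start symbol.
FOLLOW(S): S appears on no right-hand side. Thus FOLLOW(S) = {$}.
FOLLOW(C): in S::=a C, the suffix after C is empty, so FOLLOW(C) ⊇ FOLLOW(S) = {$}. Thus FOLLOW(C) = {$}.
For C ::= a d b: FIRST(a d b) = {a}, so it goes in M[C, t] for t ∈ {a}.
For C ::= epsilon: FIRST(epsilon) = {epsilon}, so it goes in M[C, t] for t ∈ {}; since epsilon ∈ FIRST, also for every t ∈ FOLLOW(C) = {$}.
None of these place a production in M[C, b].

none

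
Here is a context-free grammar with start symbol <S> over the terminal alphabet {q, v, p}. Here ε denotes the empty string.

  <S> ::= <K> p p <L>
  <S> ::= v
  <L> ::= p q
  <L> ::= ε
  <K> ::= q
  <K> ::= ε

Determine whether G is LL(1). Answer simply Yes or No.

FIRST(<S>) = {p, q, v}
FIRST(<L>) = {ε, p}
FIRST(<K>) = {ε, q}
FOLLOW(<S>) = {$}
FOLLOW(<L>) = {$}
FOLLOW(<K>) = {p}
Each cell of M receives at most one production.

Yes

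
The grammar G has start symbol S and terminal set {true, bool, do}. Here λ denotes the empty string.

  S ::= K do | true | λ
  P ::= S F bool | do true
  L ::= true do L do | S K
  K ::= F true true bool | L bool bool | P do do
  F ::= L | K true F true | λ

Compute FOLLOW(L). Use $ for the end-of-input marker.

{bool, do, true}

FIRST(S): from S::=K do we get {bool, do, true}; from S::=true we get {true}; from S::=λ we get {λ}. So FIRST(S) = {λ, bool, do, true}.
FIRST(P): from P::=S F bool we get {bool, do, true}; from P::=do true we get {do}. So FIRST(P) = {bool, do, true}.
FIRST(L): from L::=true do L do we get {true}; from L::=S K we get {bool, do, true}. So FIRST(L) = {bool, do, true}.
FIRST(K): from K::=F true true bool we get {bool, do, true}; from K::=L bool bool we get {bool, do, true}; from K::=P do do we get {bool, do, true}. So FIRST(K) = {bool, do, true}.
FIRST(F): from F::=L we get {bool, do, true}; from F::=K true F true we get {bool, do, true}; from F::=λ we get {λ}. So FIRST(F) = {λ, bool, do, true}.
FOLLOW(S) includes $ since S is the start symbol.
FOLLOW(S): in P::=S F bool, S is followed by F bool with FIRST {bool, do, true}; in L::=S K, S is followed by K with FIRST {bool, do, true}. Thus FOLLOW(S) = {$, bool, do, true}.
FOLLOW(P): in K::=P do do, P is followed by do do with FIRST {do}. Thus FOLLOW(P) = {do}.
FOLLOW(F): in P::=S F bool, F is followed by bool with FIRST {bool}; in K::=F true true bool, F is followed by true true bool with FIRST {true}; in F::=K true F true, F is followed by true with FIRST {true}. Thus FOLLOW(F) = {bool, true}.
FOLLOW(L): in L::=true do L do, L is followed by do with FIRST {do}; in K::=L bool bool, L is followed by bool bool with FIRST {bool}; in F::=L, the suffix after L is empty, so FOLLOW(L) ⊇ FOLLOW(F) = {bool, true}. Thus FOLLOW(L) = {bool, do, true}.
FOLLOW(K): in S::=K do, K is followed by do with FIRST {do}; in L::=S K, the suffix after K is empty, so FOLLOW(K) ⊇ FOLLOW(L) = {bool, do, true}; in F::=K true F true, K is followed by true F true with FIRST {true}. Thus FOLLOW(K) = {bool, do, true}.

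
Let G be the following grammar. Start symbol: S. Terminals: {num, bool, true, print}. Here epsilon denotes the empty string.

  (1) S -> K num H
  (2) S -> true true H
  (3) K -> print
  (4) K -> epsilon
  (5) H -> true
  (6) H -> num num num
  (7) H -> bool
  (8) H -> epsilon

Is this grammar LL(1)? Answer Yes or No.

Yes

FIRST(S) = {num, print, true}
FIRST(K) = {epsilon, print}
FIRST(H) = {epsilon, bool, num, true}
FOLLOW(S) = {$}
FOLLOW(K) = {num}
FOLLOW(H) = {$}
Each cell of M receives at most one production.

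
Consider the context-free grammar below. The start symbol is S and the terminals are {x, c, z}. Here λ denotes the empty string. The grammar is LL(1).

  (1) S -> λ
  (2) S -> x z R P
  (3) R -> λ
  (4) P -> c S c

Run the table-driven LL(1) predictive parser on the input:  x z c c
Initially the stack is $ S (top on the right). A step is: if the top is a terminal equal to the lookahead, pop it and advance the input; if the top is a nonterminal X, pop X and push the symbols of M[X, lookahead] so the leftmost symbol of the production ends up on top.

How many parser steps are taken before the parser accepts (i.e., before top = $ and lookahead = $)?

     Stack      Input      Action
  1  $ S        x z c c $  expand S -> x z R P
  2  $ P R z x  x z c c $  match x
  3  $ P R z    z c c $    match z
  4  $ P R      c c $      expand R -> λ
  5  $ P        c c $      expand P -> c S c
  6  $ c S c    c c $      match c
  7  $ c S      c $        expand S -> λ
  8  $ c        c $        match c
Accept reached after 8 steps.

8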